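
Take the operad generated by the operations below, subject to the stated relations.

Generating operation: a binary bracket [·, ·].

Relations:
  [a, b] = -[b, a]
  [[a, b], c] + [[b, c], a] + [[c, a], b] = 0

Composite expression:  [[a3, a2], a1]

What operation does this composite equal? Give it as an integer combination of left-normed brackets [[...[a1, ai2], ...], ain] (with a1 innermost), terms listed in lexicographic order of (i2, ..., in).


[[a1, a2], a3] - [[a1, a3], a2]

Antisymmetry and Jacobi reduce to a1-anchored left-normed brackets.
Composite bracket: [[a3, a2], a1]
The bracket unfolds into 4 signed words via [a, b] = ab - ba (2^2 = 4).
Coefficients come from the a1-initial words:
  from a1a2a3, sign +1: term +[[a1, a2], a3]
  from a1a3a2, sign -1: term -[[a1, a3], a2]


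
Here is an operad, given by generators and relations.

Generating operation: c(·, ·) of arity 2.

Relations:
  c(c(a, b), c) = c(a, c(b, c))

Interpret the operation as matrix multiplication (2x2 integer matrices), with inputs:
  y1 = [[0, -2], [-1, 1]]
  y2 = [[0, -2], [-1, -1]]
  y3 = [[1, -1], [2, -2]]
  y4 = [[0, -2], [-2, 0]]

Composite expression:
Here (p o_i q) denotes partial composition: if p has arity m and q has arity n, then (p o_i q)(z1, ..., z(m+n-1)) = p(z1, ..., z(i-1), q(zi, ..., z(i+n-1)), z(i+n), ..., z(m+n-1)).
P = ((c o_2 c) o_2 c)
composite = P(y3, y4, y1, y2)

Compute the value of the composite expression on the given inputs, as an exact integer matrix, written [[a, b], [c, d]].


[[6, 2], [12, 4]]


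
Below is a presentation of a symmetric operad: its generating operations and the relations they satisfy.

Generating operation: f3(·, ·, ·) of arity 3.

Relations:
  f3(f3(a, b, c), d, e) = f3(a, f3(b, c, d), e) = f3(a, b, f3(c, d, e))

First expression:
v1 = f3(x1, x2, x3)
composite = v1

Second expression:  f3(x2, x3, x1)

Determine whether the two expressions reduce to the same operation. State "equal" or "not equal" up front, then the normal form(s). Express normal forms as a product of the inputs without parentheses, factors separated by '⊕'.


not equal; the first gives x1 ⊕ x2 ⊕ x3 and the second x2 ⊕ x3 ⊕ x1

The first expression, normalized: x1 ⊕ x2 ⊕ x3
The second expression, normalized: x2 ⊕ x3 ⊕ x1
No match — not equal.


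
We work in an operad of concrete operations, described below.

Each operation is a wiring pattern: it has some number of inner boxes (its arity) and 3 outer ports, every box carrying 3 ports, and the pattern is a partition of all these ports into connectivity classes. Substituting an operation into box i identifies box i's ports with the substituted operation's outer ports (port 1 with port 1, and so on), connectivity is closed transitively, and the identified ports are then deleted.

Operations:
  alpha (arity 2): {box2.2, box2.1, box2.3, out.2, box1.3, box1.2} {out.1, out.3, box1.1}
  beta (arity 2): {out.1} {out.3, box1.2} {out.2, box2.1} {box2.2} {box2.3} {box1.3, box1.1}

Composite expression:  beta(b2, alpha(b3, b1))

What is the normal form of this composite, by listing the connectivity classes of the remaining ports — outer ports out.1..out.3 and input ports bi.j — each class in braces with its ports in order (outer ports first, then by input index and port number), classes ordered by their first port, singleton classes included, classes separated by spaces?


After gluing at beta, chains via deleted ports link the b-ports.
composing alpha on (b3, b1), with out.j its own outer ports: {out.1, out.3, b3.1} {out.2, b1.1, b1.2, b1.3, b3.2, b3.3}
composing beta on (b2, b3, b1), with out.j its own outer ports: {out.1} {out.2, b3.1} {out.3, b2.2} {b1.1, b1.2, b1.3, b3.2, b3.3} {b2.1, b2.3}

{out.1} {out.2, b3.1} {out.3, b2.2} {b1.1, b1.2, b1.3, b3.2, b3.3} {b2.1, b2.3}


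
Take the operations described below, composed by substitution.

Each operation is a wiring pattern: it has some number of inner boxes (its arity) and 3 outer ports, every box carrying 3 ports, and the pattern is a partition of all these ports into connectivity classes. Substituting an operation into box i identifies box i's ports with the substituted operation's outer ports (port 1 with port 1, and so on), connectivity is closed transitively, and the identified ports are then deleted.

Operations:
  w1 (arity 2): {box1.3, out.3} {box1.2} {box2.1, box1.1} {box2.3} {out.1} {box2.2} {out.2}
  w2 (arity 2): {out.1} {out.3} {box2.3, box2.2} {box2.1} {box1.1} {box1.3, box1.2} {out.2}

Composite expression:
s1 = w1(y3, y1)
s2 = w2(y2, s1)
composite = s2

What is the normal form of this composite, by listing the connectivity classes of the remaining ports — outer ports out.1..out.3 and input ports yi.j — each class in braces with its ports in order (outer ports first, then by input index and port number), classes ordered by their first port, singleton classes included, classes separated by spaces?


Connectivity passes through glued w2-boundaries; trace each wire chain.
through w1, on inputs (y3, y1): {out.1} {out.2} {out.3, y3.3} {y1.1, y3.1} {y1.2} {y1.3} {y3.2} (out.j = stage outer ports)
through w2, on inputs (y2, y3, y1): {out.1} {out.2} {out.3} {y1.1, y3.1} {y1.2} {y1.3} {y2.1} {y2.2, y2.3} {y3.2} {y3.3} (out.j = stage outer ports)

{out.1} {out.2} {out.3} {y1.1, y3.1} {y1.2} {y1.3} {y2.1} {y2.2, y2.3} {y3.2} {y3.3}


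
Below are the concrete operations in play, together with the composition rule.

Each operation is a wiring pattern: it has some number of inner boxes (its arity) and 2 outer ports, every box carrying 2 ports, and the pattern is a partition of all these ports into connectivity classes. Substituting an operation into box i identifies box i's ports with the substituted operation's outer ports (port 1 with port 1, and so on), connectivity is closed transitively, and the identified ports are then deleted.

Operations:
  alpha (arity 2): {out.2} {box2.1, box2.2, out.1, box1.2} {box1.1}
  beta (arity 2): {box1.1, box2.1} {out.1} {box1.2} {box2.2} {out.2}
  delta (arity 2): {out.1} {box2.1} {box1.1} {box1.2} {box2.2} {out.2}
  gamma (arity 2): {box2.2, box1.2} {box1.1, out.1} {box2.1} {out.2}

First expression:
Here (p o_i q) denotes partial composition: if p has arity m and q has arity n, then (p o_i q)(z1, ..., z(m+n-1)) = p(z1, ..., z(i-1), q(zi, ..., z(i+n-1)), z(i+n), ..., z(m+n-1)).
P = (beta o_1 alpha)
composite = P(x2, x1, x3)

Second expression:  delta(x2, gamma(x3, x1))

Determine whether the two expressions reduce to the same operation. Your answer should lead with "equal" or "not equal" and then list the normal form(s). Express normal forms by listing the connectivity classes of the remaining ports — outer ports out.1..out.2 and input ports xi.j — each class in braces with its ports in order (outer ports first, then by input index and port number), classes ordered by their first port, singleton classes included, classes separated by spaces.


not equal; the first gives {out.1} {out.2} {x1.1, x1.2, x2.2, x3.1} {x2.1} {x3.2} and the second {out.1} {out.2} {x1.1} {x1.2, x3.2} {x2.1} {x2.2} {x3.1}


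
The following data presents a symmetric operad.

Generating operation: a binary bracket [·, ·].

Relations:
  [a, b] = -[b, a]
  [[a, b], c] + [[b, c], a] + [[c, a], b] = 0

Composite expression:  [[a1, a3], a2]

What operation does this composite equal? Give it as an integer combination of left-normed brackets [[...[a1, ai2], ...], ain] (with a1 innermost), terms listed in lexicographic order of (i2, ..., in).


[[a1, a3], a2]

Left-normed coefficients sit on the a1-initial expansion words.
Composite bracket: [[a1, a3], a2]
The bracket unfolds into 4 signed words via [a, b] = ab - ba (2^2 = 4).
Coefficients come from the a1-initial words:
  a1a3a2 appears with sign +1, giving the term +[[a1, a3], a2]


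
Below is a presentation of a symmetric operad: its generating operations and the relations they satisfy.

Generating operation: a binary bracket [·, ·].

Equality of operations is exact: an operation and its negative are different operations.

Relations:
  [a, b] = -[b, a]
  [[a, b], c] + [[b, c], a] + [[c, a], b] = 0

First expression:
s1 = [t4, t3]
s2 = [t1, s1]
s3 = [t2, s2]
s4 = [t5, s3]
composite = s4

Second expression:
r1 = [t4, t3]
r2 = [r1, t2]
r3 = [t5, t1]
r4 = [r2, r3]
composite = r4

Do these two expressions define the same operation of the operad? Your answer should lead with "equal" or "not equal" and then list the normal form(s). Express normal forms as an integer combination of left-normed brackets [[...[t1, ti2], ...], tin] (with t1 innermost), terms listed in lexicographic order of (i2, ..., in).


not equal; the first gives -[[[[t1, t3], t4], t2], t5] + [[[[t1, t4], t3], t2], t5] and the second [[[[t1, t5], t2], t3], t4] - [[[[t1, t5], t2], t4], t3] - [[[[t1, t5], t3], t4], t2] + [[[[t1, t5], t4], t3], t2]

Reducing the first expression gives -[[[[t1, t3], t4], t2], t5] + [[[[t1, t4], t3], t2], t5]
Reducing the second expression gives [[[[t1, t5], t2], t3], t4] - [[[[t1, t5], t2], t4], t3] - [[[[t1, t5], t3], t4], t2] + [[[[t1, t5], t4], t3], t2]
They disagree, so not equal.


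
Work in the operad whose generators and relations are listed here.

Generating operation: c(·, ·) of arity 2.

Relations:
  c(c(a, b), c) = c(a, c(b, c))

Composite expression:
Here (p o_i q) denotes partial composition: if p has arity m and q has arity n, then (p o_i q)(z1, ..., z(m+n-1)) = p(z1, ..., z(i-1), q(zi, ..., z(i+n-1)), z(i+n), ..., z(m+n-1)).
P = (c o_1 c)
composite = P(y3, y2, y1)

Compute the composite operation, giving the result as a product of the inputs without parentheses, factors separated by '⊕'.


y3 ⊕ y2 ⊕ y1

The c-tree's shape is irrelevant; the y-reading-order decides.
c(y3, y2) linearizes to y3 ⊕ y2
c(c(y3, y2), y1) linearizes to y3 ⊕ y2 ⊕ y1


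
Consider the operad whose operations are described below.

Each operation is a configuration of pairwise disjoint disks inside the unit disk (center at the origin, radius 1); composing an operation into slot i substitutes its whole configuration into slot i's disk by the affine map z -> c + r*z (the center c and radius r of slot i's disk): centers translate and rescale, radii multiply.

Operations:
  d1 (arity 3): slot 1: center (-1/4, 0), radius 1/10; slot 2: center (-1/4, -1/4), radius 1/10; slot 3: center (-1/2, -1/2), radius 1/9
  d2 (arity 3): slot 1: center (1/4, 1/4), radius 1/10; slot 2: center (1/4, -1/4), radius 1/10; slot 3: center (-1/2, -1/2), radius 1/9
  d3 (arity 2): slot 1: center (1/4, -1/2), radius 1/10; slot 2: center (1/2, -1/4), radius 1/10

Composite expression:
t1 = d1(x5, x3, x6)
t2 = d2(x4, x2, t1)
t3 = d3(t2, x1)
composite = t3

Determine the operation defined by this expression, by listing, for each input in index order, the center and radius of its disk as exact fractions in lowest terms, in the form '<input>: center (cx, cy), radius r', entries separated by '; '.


x1: center (1/2, -1/4), radius 1/10; x2: center (11/40, -21/40), radius 1/100; x3: center (71/360, -199/360), radius 1/900; x4: center (11/40, -19/40), radius 1/100; x5: center (71/360, -11/20), radius 1/900; x6: center (7/36, -5/9), radius 1/810


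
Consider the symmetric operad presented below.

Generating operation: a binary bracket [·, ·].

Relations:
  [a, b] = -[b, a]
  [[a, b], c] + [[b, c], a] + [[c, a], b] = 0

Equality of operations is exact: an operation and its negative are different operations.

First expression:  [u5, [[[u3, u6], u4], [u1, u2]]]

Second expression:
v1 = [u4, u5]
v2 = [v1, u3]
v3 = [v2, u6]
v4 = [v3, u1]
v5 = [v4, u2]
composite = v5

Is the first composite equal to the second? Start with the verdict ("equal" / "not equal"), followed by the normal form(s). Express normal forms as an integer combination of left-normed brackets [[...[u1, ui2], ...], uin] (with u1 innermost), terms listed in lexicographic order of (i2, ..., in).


not equal; the first gives [[[[[u1, u2], u3], u6], u4], u5] - [[[[[u1, u2], u4], u3], u6], u5] + [[[[[u1, u2], u4], u6], u3], u5] - [[[[[u1, u2], u6], u3], u4], u5] and the second [[[[[u1, u3], u4], u5], u6], u2] - [[[[[u1, u3], u5], u4], u6], u2] - [[[[[u1, u4], u5], u3], u6], u2] + [[[[[u1, u5], u4], u3], u6], u2] - [[[[[u1, u6], u3], u4], u5], u2] + [[[[[u1, u6], u3], u5], u4], u2] + [[[[[u1, u6], u4], u5], u3], u2] - [[[[[u1, u6], u5], u4], u3], u2]

The first expression, normalized: [[[[[u1, u2], u3], u6], u4], u5] - [[[[[u1, u2], u4], u3], u6], u5] + [[[[[u1, u2], u4], u6], u3], u5] - [[[[[u1, u2], u6], u3], u4], u5]
The second expression, normalized: [[[[[u1, u3], u4], u5], u6], u2] - [[[[[u1, u3], u5], u4], u6], u2] - [[[[[u1, u4], u5], u3], u6], u2] + [[[[[u1, u5], u4], u3], u6], u2] - [[[[[u1, u6], u3], u4], u5], u2] + [[[[[u1, u6], u3], u5], u4], u2] + [[[[[u1, u6], u4], u5], u3], u2] - [[[[[u1, u6], u5], u4], u3], u2]
The normal forms differ: not equal.


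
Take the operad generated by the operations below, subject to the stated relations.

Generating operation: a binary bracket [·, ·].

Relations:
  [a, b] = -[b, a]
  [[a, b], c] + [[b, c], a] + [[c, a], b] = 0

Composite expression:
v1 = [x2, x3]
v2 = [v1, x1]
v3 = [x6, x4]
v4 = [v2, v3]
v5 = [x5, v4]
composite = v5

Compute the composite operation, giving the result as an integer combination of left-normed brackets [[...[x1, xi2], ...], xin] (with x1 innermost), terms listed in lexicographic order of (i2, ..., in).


Expand each bracket as ab - ba; the x1-initial words give the coefficients.
Composite bracket: [x5, [[[x2, x3], x1], [x6, x4]]]
The bracket unfolds into 32 signed words via [a, b] = ab - ba (2^5 = 32).
Only words starting with x1 matter:
  word x1x2x3x4x6x5 has sign -1, contributing -[[[[[x1, x2], x3], x4], x6], x5]
  word x1x2x3x6x4x5 has sign +1, contributing +[[[[[x1, x2], x3], x6], x4], x5]
  word x1x3x2x4x6x5 has sign +1, contributing +[[[[[x1, x3], x2], x4], x6], x5]
  word x1x3x2x6x4x5 has sign -1, contributing -[[[[[x1, x3], x2], x6], x4], x5]

-[[[[[x1, x2], x3], x4], x6], x5] + [[[[[x1, x2], x3], x6], x4], x5] + [[[[[x1, x3], x2], x4], x6], x5] - [[[[[x1, x3], x2], x6], x4], x5]


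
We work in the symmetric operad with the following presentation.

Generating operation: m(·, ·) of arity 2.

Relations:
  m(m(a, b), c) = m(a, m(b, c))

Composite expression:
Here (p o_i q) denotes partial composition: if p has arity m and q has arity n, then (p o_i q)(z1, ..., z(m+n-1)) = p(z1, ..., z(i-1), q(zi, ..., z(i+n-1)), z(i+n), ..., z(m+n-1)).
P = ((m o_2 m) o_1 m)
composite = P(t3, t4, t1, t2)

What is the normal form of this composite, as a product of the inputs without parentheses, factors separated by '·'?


t3 · t4 · t1 · t2


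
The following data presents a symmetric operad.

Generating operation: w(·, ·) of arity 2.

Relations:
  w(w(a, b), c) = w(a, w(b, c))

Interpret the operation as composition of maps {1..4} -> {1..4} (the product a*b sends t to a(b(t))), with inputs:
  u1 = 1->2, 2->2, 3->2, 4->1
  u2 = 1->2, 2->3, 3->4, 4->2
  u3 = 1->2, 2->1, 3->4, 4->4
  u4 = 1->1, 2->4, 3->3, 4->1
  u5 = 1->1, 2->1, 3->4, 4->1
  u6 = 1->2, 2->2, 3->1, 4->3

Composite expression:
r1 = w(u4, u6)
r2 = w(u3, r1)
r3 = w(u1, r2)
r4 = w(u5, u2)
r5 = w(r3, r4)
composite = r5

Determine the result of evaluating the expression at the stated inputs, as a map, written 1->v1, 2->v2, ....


1->1, 2->1, 3->1, 4->1


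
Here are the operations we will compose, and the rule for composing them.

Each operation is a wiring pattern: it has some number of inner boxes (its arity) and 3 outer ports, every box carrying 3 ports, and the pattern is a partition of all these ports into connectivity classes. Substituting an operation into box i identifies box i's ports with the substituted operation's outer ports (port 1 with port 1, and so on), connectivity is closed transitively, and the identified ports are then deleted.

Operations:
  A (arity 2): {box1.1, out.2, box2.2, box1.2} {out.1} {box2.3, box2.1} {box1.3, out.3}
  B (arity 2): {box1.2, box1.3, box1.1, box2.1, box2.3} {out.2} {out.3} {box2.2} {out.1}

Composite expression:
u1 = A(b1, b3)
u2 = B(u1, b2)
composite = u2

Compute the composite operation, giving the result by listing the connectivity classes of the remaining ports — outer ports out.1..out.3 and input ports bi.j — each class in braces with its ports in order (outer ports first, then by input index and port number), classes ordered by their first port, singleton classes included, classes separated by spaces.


{out.1} {out.2} {out.3} {b1.1, b1.2, b1.3, b2.1, b2.3, b3.2} {b2.2} {b3.1, b3.3}


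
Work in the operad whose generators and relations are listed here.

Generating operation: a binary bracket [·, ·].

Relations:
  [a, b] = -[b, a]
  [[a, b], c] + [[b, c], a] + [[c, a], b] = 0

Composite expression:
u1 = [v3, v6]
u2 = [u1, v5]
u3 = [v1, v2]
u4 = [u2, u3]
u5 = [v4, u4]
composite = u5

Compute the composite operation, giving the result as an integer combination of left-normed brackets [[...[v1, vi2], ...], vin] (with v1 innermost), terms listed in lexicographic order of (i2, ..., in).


[[[[[v1, v2], v3], v6], v5], v4] - [[[[[v1, v2], v5], v3], v6], v4] + [[[[[v1, v2], v5], v6], v3], v4] - [[[[[v1, v2], v6], v3], v5], v4]

Expand each bracket as ab - ba; the v1-initial words give the coefficients.
Composite bracket: [v4, [[[v3, v6], v5], [v1, v2]]]
Applying ab - ba throughout gives 32 signed words (2^5 = 32).
Collect the words opening with v1:
  v1v2v3v6v5v4 (sign +1) contributes +[[[[[v1, v2], v3], v6], v5], v4]
  v1v2v5v3v6v4 (sign -1) contributes -[[[[[v1, v2], v5], v3], v6], v4]
  v1v2v5v6v3v4 (sign +1) contributes +[[[[[v1, v2], v5], v6], v3], v4]
  v1v2v6v3v5v4 (sign -1) contributes -[[[[[v1, v2], v6], v3], v5], v4]


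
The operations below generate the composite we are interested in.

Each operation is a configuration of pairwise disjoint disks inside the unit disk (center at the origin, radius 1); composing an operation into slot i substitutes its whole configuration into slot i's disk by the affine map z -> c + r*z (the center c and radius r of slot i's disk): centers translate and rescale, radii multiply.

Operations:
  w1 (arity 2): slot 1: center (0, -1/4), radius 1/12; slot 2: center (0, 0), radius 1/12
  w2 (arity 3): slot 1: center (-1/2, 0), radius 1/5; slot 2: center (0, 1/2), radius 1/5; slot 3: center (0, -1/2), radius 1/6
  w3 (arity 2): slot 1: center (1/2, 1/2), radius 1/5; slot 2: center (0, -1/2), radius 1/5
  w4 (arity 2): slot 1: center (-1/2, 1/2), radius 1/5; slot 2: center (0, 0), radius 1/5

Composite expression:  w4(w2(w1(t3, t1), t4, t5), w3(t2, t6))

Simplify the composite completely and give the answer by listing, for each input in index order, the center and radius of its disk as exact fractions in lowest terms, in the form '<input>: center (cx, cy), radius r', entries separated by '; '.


t1: center (-3/5, 1/2), radius 1/300; t2: center (1/10, 1/10), radius 1/25; t3: center (-3/5, 49/100), radius 1/300; t4: center (-1/2, 3/5), radius 1/25; t5: center (-1/2, 2/5), radius 1/30; t6: center (0, -1/10), radius 1/25

Follow each t-input down from w4: c' goes to c + r*c', radius to r*r'.
tracing t3 down its 3-map path: center (-3/5, 49/100), radius 1/300
tracing t1 down its 3-map path: center (-3/5, 1/2), radius 1/300
tracing t4 down its 2-map path: center (-1/2, 3/5), radius 1/25
tracing t5 down its 2-map path: center (-1/2, 2/5), radius 1/30
tracing t2 down its 2-map path: center (1/10, 1/10), radius 1/25
tracing t6 down its 2-map path: center (0, -1/10), radius 1/25


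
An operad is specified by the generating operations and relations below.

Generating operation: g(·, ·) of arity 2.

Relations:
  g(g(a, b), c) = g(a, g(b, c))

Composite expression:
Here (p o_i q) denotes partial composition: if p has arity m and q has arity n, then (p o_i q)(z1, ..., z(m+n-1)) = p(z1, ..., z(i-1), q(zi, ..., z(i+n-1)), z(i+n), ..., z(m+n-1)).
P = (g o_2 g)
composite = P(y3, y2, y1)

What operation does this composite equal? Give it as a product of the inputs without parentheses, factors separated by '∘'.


All parenthesizations of g agree; list the y-inputs left to right.
g(y2, y1) reduces to y2 ∘ y1
g(y3, g(y2, y1)) reduces to y3 ∘ y2 ∘ y1

y3 ∘ y2 ∘ y1


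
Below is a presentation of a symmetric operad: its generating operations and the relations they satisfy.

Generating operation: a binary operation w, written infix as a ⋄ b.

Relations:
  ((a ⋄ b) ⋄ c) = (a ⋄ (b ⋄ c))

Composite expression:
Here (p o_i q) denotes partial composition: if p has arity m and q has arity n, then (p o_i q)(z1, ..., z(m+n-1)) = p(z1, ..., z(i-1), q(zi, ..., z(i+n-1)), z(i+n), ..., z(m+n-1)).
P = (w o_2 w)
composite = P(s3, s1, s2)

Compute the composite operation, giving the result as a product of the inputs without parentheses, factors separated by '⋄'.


Under associativity of w, the answer is the s's in reading order.
(s1 ⋄ s2) reduces to s1 ⋄ s2
(s3 ⋄ (s1 ⋄ s2)) reduces to s3 ⋄ s1 ⋄ s2

s3 ⋄ s1 ⋄ s2


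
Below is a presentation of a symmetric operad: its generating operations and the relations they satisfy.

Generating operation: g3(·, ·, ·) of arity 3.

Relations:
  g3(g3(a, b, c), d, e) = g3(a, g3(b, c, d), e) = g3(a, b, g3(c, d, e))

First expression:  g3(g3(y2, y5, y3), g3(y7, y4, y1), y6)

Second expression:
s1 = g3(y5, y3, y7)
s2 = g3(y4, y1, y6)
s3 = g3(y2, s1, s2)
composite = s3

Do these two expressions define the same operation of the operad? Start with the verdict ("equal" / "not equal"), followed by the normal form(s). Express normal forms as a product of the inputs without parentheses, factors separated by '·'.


The first expression reduces to y2 · y5 · y3 · y7 · y4 · y1 · y6
The second expression reduces to y2 · y5 · y3 · y7 · y4 · y1 · y6
Same normal form: equal.

equal: each reduces to y2 · y5 · y3 · y7 · y4 · y1 · y6


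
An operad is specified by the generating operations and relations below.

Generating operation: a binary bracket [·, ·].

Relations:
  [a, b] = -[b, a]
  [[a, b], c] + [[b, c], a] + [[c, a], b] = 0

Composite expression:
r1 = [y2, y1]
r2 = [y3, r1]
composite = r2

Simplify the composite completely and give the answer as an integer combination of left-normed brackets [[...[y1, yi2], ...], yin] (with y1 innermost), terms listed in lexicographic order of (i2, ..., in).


[[y1, y2], y3]

Antisymmetry and Jacobi reduce to y1-anchored left-normed brackets.
Composite bracket: [y3, [y2, y1]]
Each bracket splits as ab - ba, giving 4 signed words (2^2 = 4).
Only words starting with y1 matter:
  y1y2y3 appears with sign +1, giving the term +[[y1, y2], y3]


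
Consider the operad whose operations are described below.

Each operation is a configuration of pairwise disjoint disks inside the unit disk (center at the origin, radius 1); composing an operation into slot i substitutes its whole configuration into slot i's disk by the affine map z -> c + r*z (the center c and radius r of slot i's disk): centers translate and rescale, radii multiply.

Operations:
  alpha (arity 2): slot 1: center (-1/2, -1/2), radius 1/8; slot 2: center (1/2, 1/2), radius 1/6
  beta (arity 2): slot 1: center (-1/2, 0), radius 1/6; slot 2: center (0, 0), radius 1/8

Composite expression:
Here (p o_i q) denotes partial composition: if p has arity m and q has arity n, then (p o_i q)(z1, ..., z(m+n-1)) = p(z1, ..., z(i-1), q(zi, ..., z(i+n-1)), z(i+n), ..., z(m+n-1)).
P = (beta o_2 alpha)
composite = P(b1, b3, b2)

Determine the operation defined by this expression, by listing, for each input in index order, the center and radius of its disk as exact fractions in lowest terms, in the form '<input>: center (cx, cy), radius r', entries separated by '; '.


Follow each b-input down from beta: c' goes to c + r*c', radius to r*r'.
for b1, the 1-step affine chain lands on center (-1/2, 0), radius 1/6
for b3, the 2-step affine chain lands on center (-1/16, -1/16), radius 1/64
for b2, the 2-step affine chain lands on center (1/16, 1/16), radius 1/48

b1: center (-1/2, 0), radius 1/6; b2: center (1/16, 1/16), radius 1/48; b3: center (-1/16, -1/16), radius 1/64


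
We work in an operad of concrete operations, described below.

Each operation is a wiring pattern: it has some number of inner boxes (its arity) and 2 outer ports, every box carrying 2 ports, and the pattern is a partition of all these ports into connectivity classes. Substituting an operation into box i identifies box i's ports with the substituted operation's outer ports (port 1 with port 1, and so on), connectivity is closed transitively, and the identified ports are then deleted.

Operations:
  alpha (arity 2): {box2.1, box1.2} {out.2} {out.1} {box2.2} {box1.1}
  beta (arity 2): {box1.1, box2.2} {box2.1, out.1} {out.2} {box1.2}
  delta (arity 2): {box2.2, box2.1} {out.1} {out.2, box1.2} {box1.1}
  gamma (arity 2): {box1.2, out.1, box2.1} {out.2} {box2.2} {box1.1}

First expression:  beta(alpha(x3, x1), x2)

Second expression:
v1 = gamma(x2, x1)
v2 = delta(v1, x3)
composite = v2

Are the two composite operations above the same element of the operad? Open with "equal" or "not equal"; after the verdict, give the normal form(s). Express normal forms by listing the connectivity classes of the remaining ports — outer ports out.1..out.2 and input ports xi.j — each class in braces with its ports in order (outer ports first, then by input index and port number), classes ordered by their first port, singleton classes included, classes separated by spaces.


not equal: they reduce to {out.1, x2.1} {out.2} {x1.1, x3.2} {x1.2} {x2.2} {x3.1} and {out.1} {out.2} {x1.1, x2.2} {x1.2} {x2.1} {x3.1, x3.2}


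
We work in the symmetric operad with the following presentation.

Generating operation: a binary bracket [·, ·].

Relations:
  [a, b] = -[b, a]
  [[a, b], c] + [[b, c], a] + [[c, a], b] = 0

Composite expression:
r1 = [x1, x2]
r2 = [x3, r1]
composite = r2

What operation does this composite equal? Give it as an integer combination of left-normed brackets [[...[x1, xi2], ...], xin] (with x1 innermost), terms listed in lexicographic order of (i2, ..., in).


-[[x1, x2], x3]


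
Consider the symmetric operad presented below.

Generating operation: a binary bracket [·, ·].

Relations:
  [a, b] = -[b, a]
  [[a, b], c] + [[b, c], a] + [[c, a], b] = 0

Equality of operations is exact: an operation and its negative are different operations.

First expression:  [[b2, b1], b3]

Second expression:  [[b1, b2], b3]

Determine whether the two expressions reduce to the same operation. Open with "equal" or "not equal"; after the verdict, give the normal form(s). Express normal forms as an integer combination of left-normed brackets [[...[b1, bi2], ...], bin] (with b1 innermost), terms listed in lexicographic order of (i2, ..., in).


not equal — first -[[b1, b2], b3], second [[b1, b2], b3]

The first expression, normalized: -[[b1, b2], b3]
The second expression, normalized: [[b1, b2], b3]
The forms do not match — not equal.


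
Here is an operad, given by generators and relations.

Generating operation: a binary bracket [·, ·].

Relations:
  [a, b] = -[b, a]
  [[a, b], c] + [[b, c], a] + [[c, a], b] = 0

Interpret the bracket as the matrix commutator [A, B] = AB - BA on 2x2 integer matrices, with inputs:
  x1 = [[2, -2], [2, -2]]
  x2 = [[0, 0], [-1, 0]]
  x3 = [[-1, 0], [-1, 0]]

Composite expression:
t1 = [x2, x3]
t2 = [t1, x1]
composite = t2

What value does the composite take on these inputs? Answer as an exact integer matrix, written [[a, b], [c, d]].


[[2, 0], [4, -2]]

[x2, x3] = [[0, 0], [1, 0]]
[[x2, x3], x1] = [[2, 0], [4, -2]]


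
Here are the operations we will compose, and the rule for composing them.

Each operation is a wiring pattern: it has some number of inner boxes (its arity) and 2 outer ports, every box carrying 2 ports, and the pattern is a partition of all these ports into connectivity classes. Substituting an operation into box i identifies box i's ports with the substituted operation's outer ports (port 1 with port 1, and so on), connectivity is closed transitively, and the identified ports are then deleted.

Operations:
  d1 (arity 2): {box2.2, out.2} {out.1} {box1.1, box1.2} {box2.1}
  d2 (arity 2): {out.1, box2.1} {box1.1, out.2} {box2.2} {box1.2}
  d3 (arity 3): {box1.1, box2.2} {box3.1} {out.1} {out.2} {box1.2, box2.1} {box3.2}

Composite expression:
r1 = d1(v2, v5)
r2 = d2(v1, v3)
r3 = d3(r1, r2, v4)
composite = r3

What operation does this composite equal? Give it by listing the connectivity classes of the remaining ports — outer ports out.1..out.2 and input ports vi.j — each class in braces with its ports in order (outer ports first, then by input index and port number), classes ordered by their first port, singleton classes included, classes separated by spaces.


After gluing at d3, chains via deleted ports link the v-ports.
the subtree at d1 composes to {out.1} {out.2, v5.2} {v2.1, v2.2} {v5.1} on (v2, v5); out.j = own outer ports
the subtree at d2 composes to {out.1, v3.1} {out.2, v1.1} {v1.2} {v3.2} on (v1, v3); out.j = own outer ports
the subtree at d3 composes to {out.1} {out.2} {v1.1} {v1.2} {v2.1, v2.2} {v3.1, v5.2} {v3.2} {v4.1} {v4.2} {v5.1} on (v2, v5, v1, v3, v4); out.j = own outer ports

{out.1} {out.2} {v1.1} {v1.2} {v2.1, v2.2} {v3.1, v5.2} {v3.2} {v4.1} {v4.2} {v5.1}


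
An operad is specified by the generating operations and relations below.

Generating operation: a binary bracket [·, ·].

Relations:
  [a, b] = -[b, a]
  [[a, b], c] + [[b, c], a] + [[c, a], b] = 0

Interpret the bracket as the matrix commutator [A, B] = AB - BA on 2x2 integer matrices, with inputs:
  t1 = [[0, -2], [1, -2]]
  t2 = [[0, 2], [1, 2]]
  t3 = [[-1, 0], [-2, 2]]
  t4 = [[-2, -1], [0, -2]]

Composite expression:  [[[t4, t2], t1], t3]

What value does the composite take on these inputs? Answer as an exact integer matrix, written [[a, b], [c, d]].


[t4, t2] = [[-1, -2], [0, 1]]
[[t4, t2], t1] = [[-2, 8], [2, 2]]
[[[t4, t2], t1], t3] = [[-16, 24], [-14, 16]]

[[-16, 24], [-14, 16]]


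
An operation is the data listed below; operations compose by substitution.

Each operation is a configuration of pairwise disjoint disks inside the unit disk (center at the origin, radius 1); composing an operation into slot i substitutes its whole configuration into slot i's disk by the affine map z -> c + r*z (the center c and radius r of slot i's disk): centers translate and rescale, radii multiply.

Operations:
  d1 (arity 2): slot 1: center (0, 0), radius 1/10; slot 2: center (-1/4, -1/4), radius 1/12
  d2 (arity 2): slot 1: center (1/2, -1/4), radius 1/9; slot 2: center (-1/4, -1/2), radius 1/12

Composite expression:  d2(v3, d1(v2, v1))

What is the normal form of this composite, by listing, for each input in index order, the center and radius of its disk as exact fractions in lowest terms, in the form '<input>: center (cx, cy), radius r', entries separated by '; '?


v1: center (-13/48, -25/48), radius 1/144; v2: center (-1/4, -1/2), radius 1/120; v3: center (1/2, -1/4), radius 1/9

Below d2, radii multiply path by path; the v-disk centers shift.
input v3: composing its 1 substitution step yields center (1/2, -1/4), radius 1/9
input v2: composing its 2 substitution steps yields center (-1/4, -1/2), radius 1/120
input v1: composing its 2 substitution steps yields center (-13/48, -25/48), radius 1/144


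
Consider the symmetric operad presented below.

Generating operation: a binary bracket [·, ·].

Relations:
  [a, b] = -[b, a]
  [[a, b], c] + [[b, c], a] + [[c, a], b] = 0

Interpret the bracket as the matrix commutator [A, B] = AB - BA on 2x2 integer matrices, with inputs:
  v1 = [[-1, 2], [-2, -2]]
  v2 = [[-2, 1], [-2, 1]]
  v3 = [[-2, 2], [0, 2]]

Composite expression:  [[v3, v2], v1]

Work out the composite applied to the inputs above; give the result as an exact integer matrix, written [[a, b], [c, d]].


[[12, -18], [-24, -12]]

[v3, v2] = [[-4, 2], [-8, 4]]
[[v3, v2], v1] = [[12, -18], [-24, -12]]


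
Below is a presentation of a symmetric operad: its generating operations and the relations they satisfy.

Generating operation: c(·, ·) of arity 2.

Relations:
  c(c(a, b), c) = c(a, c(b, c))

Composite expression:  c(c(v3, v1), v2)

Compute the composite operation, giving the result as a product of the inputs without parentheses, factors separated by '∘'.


All parenthesizations of c agree; list the v-inputs left to right.
c(v3, v1) flattens to v3 ∘ v1
c(c(v3, v1), v2) flattens to v3 ∘ v1 ∘ v2

v3 ∘ v1 ∘ v2


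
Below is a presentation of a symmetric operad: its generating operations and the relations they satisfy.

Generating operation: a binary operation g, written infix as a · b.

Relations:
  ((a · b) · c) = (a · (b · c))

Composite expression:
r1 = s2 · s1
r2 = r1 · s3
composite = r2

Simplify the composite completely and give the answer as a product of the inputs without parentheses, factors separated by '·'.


All parenthesizations of g agree; list the s-inputs left to right.
(s2 · s1) flattens to s2 · s1
((s2 · s1) · s3) flattens to s2 · s1 · s3

s2 · s1 · s3


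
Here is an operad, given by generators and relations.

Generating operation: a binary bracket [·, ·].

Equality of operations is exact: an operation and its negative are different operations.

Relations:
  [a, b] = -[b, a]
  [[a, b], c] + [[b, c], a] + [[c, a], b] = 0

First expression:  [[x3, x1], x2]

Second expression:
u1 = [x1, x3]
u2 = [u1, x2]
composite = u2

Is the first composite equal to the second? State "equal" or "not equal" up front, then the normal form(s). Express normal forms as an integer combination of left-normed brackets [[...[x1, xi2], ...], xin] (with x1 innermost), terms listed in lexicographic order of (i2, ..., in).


not equal; the first gives -[[x1, x3], x2] and the second [[x1, x3], x2]


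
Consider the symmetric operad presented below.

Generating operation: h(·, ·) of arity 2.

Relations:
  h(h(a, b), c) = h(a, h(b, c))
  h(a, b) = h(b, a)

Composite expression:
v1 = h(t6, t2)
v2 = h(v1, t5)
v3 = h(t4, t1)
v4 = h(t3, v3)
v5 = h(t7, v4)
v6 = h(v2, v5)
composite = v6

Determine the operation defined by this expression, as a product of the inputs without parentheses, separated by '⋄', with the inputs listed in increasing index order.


t1 ⋄ t2 ⋄ t3 ⋄ t4 ⋄ t5 ⋄ t6 ⋄ t7

Both nesting and order wash out for h; what remains is which t's occur.
h(t6, t2) collapses to t6 ⋄ t2
h(h(t6, t2), t5) collapses to t6 ⋄ t2 ⋄ t5
h(t4, t1) collapses to t4 ⋄ t1
h(t3, h(t4, t1)) collapses to t3 ⋄ t4 ⋄ t1
h(t7, h(t3, h(t4, t1))) collapses to t7 ⋄ t3 ⋄ t4 ⋄ t1
h(h(h(t6, t2), t5), h(t7, h(t3, h(t4, t1)))) collapses to t6 ⋄ t2 ⋄ t5 ⋄ t7 ⋄ t3 ⋄ t4 ⋄ t1
reordering the factors by index: t1 ⋄ t2 ⋄ t3 ⋄ t4 ⋄ t5 ⋄ t6 ⋄ t7


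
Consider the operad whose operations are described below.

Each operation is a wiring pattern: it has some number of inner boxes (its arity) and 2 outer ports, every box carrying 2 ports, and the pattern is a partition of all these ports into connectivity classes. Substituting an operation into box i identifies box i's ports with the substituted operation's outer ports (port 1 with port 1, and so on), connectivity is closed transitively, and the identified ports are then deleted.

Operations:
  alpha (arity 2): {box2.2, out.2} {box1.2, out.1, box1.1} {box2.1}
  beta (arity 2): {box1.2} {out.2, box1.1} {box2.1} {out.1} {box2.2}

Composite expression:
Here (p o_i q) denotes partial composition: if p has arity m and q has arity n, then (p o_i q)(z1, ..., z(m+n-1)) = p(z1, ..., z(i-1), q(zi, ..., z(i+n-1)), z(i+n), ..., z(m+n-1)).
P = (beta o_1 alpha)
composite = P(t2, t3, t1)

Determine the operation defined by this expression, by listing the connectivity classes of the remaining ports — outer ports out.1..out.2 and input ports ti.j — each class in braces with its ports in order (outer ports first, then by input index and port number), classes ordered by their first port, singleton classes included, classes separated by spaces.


{out.1} {out.2, t2.1, t2.2} {t1.1} {t1.2} {t3.1} {t3.2}

Treat the ports identified at beta as solder joints: merge, then drop.
through alpha, on inputs (t2, t3): {out.1, t2.1, t2.2} {out.2, t3.2} {t3.1} (out.j = stage outer ports)
through beta, on inputs (t2, t3, t1): {out.1} {out.2, t2.1, t2.2} {t1.1} {t1.2} {t3.1} {t3.2} (out.j = stage outer ports)


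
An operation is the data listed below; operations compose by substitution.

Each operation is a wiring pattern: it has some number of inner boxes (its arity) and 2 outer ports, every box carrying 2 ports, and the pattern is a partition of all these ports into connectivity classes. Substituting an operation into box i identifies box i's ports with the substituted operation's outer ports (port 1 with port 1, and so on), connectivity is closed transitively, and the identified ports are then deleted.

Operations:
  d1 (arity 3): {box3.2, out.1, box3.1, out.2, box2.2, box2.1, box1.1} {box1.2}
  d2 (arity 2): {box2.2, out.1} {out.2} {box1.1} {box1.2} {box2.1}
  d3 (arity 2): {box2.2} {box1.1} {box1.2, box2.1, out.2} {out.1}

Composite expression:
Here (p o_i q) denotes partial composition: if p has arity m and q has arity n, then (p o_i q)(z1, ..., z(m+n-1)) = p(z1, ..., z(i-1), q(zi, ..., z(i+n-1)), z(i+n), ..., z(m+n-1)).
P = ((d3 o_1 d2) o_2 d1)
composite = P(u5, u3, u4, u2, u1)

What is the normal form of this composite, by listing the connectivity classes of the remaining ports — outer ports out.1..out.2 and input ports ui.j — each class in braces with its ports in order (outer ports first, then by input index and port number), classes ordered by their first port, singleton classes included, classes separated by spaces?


{out.1} {out.2, u1.1} {u1.2} {u2.1, u2.2, u3.1, u4.1, u4.2} {u3.2} {u5.1} {u5.2}

Substituting into d3 glues patterns; closure does the rest.
through d1, on inputs (u3, u4, u2): {out.1, out.2, u2.1, u2.2, u3.1, u4.1, u4.2} {u3.2} (out.j = stage outer ports)
through d2, on inputs (u5, u3, u4, u2): {out.1, u2.1, u2.2, u3.1, u4.1, u4.2} {out.2} {u3.2} {u5.1} {u5.2} (out.j = stage outer ports)
through d3, on inputs (u5, u3, u4, u2, u1): {out.1} {out.2, u1.1} {u1.2} {u2.1, u2.2, u3.1, u4.1, u4.2} {u3.2} {u5.1} {u5.2} (out.j = stage outer ports)


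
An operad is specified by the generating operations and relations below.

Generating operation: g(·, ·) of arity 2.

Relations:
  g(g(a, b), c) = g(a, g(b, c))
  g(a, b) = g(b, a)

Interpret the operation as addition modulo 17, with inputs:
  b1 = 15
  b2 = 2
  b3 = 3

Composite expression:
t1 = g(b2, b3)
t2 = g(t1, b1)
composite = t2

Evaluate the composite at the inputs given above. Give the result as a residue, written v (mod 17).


3 (mod 17)

g(b2, b3) = 5
g(g(b2, b3), b1) = 3


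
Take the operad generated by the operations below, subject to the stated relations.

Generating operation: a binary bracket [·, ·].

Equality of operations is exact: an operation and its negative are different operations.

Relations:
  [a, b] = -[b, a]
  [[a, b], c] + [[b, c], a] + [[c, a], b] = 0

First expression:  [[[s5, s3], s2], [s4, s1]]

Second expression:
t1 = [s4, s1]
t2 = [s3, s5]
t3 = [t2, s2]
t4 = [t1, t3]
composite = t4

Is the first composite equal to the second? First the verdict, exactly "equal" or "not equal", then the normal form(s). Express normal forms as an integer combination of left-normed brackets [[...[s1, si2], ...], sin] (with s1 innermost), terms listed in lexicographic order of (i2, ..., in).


Normal form of the first expression: [[[[s1, s4], s2], s3], s5] - [[[[s1, s4], s2], s5], s3] - [[[[s1, s4], s3], s5], s2] + [[[[s1, s4], s5], s3], s2]
Normal form of the second expression: [[[[s1, s4], s2], s3], s5] - [[[[s1, s4], s2], s5], s3] - [[[[s1, s4], s3], s5], s2] + [[[[s1, s4], s5], s3], s2]
The normal forms match — equal.

equal; the common form is [[[[s1, s4], s2], s3], s5] - [[[[s1, s4], s2], s5], s3] - [[[[s1, s4], s3], s5], s2] + [[[[s1, s4], s5], s3], s2]


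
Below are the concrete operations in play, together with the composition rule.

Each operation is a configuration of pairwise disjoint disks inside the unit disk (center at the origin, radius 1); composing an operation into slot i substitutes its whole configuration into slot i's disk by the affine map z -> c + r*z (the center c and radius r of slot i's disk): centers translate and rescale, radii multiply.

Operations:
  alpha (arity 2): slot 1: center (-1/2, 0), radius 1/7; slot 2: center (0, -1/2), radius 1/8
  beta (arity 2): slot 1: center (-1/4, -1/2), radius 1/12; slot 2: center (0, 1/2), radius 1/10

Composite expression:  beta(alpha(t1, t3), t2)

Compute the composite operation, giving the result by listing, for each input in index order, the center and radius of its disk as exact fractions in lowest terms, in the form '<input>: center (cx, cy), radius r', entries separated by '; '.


Only the slot chain above each t matters under beta; compose those maps.
t1: after 2 affine steps, its disk has center (-7/24, -1/2), radius 1/84
t3: after 2 affine steps, its disk has center (-1/4, -13/24), radius 1/96
t2: after 1 affine step, its disk has center (0, 1/2), radius 1/10

t1: center (-7/24, -1/2), radius 1/84; t2: center (0, 1/2), radius 1/10; t3: center (-1/4, -13/24), radius 1/96
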